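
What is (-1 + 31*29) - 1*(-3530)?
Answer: 4428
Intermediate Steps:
(-1 + 31*29) - 1*(-3530) = (-1 + 899) + 3530 = 898 + 3530 = 4428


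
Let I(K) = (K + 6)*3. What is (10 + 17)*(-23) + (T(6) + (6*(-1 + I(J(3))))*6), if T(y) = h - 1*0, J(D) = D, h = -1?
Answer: 314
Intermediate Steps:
I(K) = 18 + 3*K (I(K) = (6 + K)*3 = 18 + 3*K)
T(y) = -1 (T(y) = -1 - 1*0 = -1 + 0 = -1)
(10 + 17)*(-23) + (T(6) + (6*(-1 + I(J(3))))*6) = (10 + 17)*(-23) + (-1 + (6*(-1 + (18 + 3*3)))*6) = 27*(-23) + (-1 + (6*(-1 + (18 + 9)))*6) = -621 + (-1 + (6*(-1 + 27))*6) = -621 + (-1 + (6*26)*6) = -621 + (-1 + 156*6) = -621 + (-1 + 936) = -621 + 935 = 314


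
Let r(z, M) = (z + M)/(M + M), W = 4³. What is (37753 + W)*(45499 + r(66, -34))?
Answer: 29250504075/17 ≈ 1.7206e+9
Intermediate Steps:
W = 64
r(z, M) = (M + z)/(2*M) (r(z, M) = (M + z)/((2*M)) = (M + z)*(1/(2*M)) = (M + z)/(2*M))
(37753 + W)*(45499 + r(66, -34)) = (37753 + 64)*(45499 + (½)*(-34 + 66)/(-34)) = 37817*(45499 + (½)*(-1/34)*32) = 37817*(45499 - 8/17) = 37817*(773475/17) = 29250504075/17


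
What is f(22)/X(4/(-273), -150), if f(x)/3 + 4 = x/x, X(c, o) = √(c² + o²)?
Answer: -2457*√419225629/838451258 ≈ -0.060000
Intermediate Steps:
f(x) = -9 (f(x) = -12 + 3*(x/x) = -12 + 3*1 = -12 + 3 = -9)
f(22)/X(4/(-273), -150) = -9/√((4/(-273))² + (-150)²) = -9/√((4*(-1/273))² + 22500) = -9/√((-4/273)² + 22500) = -9/√(16/74529 + 22500) = -9*273*√419225629/838451258 = -2457*√419225629/838451258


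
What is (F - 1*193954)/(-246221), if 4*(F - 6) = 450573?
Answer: 325219/984884 ≈ 0.33021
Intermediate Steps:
F = 450597/4 (F = 6 + (¼)*450573 = 6 + 450573/4 = 450597/4 ≈ 1.1265e+5)
(F - 1*193954)/(-246221) = (450597/4 - 1*193954)/(-246221) = (450597/4 - 193954)*(-1/246221) = -325219/4*(-1/246221) = 325219/984884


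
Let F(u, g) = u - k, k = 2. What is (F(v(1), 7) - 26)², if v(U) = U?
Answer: 729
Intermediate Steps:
F(u, g) = -2 + u (F(u, g) = u - 1*2 = u - 2 = -2 + u)
(F(v(1), 7) - 26)² = ((-2 + 1) - 26)² = (-1 - 26)² = (-27)² = 729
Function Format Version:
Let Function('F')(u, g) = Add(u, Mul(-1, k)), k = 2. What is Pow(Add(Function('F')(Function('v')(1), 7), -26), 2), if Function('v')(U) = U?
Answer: 729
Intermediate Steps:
Function('F')(u, g) = Add(-2, u) (Function('F')(u, g) = Add(u, Mul(-1, 2)) = Add(u, -2) = Add(-2, u))
Pow(Add(Function('F')(Function('v')(1), 7), -26), 2) = Pow(Add(Add(-2, 1), -26), 2) = Pow(Add(-1, -26), 2) = Pow(-27, 2) = 729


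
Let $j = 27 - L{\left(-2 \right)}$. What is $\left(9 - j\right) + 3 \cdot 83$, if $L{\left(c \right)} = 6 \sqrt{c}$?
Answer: $231 + 6 i \sqrt{2} \approx 231.0 + 8.4853 i$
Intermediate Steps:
$j = 27 - 6 i \sqrt{2}$ ($j = 27 - 6 \sqrt{-2} = 27 - 6 i \sqrt{2} \approx 27.0 - 8.4853 i$)
$\left(9 - j\right) + 3 \cdot 83 = \left(9 - \left(27 - 6 i \sqrt{2}\right)\right) + 3 \cdot 83 = \left(9 - \left(27 - 6 i \sqrt{2}\right)\right) + 249 = \left(-18 + 6 i \sqrt{2}\right) + 249 = 231 + 6 i \sqrt{2}$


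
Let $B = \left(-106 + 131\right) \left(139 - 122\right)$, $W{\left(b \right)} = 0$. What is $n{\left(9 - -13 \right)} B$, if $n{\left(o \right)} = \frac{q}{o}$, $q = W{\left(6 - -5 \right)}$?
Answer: $0$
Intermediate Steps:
$q = 0$
$B = 425$ ($B = 25 \cdot 17 = 425$)
$n{\left(o \right)} = 0$ ($n{\left(o \right)} = \frac{0}{o} = 0$)
$n{\left(9 - -13 \right)} B = 0 \cdot 425 = 0$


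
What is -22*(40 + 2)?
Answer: -924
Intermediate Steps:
-22*(40 + 2) = -22*42 = -924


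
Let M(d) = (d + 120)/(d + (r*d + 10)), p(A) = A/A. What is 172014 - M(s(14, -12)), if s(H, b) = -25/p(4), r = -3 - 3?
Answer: 4644359/27 ≈ 1.7201e+5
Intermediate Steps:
p(A) = 1
r = -6
s(H, b) = -25 (s(H, b) = -25/1 = -25*1 = -25)
M(d) = (120 + d)/(10 - 5*d) (M(d) = (d + 120)/(d + (-6*d + 10)) = (120 + d)/(d + (10 - 6*d)) = (120 + d)/(10 - 5*d))
172014 - M(s(14, -12)) = 172014 - (120 - 25)/(5*(2 - 1*(-25))) = 172014 - 95/(5*(2 + 25)) = 172014 - 95/(5*27) = 172014 - 1*19/27 = 172014 - 19/27 = 4644359/27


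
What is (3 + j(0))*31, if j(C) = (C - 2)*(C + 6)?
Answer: -279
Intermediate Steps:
j(C) = (-2 + C)*(6 + C)
(3 + j(0))*31 = (3 + (-12 + 0² + 4*0))*31 = (3 + (-12 + 0 + 0))*31 = (3 - 12)*31 = -9*31 = -279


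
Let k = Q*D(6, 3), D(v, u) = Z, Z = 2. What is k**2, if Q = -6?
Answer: 144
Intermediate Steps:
D(v, u) = 2
k = -12 (k = -6*2 = -12)
k**2 = (-12)**2 = 144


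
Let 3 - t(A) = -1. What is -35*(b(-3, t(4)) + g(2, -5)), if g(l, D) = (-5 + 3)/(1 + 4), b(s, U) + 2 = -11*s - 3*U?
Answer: -651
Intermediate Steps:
t(A) = 4 (t(A) = 3 - 1*(-1) = 3 + 1 = 4)
b(s, U) = -2 - 11*s - 3*U (b(s, U) = -2 + (-11*s - 3*U) = -2 - 11*s - 3*U)
g(l, D) = -⅖ (g(l, D) = -2/5 = -2*⅕ = -⅖)
-35*(b(-3, t(4)) + g(2, -5)) = -35*((-2 - 11*(-3) - 3*4) - ⅖) = -35*((-2 + 33 - 12) - ⅖) = -35*(19 - ⅖) = -35*93/5 = -651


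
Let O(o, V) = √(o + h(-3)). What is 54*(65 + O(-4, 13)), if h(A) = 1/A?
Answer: 3510 + 18*I*√39 ≈ 3510.0 + 112.41*I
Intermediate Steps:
O(o, V) = √(-⅓ + o) (O(o, V) = √(o + 1/(-3)) = √(o - ⅓) = √(-⅓ + o))
54*(65 + O(-4, 13)) = 54*(65 + √(-3 + 9*(-4))/3) = 54*(65 + √(-3 - 36)/3) = 54*(65 + √(-39)/3) = 54*(65 + (I*√39)/3) = 54*(65 + I*√39/3) = 3510 + 18*I*√39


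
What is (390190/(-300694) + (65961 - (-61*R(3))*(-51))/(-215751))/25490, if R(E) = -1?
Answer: -17492236443/275610757522510 ≈ -6.3467e-5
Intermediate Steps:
(390190/(-300694) + (65961 - (-61*R(3))*(-51))/(-215751))/25490 = (390190/(-300694) + (65961 - (-61*(-1))*(-51))/(-215751))/25490 = (390190*(-1/300694) + (65961 - 61*(-51))*(-1/215751))*(1/25490) = (-195095/150347 + (65961 - 1*(-3111))*(-1/215751))*(1/25490) = (-195095/150347 + (65961 + 3111)*(-1/215751))*(1/25490) = (-195095/150347 + 69072*(-1/215751))*(1/25490) = (-195095/150347 - 23024/71917)*(1/25490) = -17492236443/10812505199*1/25490 = -17492236443/275610757522510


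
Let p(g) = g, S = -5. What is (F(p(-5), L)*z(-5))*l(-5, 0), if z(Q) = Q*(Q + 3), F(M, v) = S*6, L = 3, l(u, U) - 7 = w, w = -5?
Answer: -600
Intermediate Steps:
l(u, U) = 2 (l(u, U) = 7 - 5 = 2)
F(M, v) = -30 (F(M, v) = -5*6 = -30)
z(Q) = Q*(3 + Q)
(F(p(-5), L)*z(-5))*l(-5, 0) = -(-150)*(3 - 5)*2 = -(-150)*(-2)*2 = -30*10*2 = -300*2 = -600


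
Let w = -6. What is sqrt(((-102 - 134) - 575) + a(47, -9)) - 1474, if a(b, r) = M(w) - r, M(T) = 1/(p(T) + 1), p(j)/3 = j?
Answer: -1474 + 3*I*sqrt(25755)/17 ≈ -1474.0 + 28.321*I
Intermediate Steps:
p(j) = 3*j
M(T) = 1/(1 + 3*T) (M(T) = 1/(3*T + 1) = 1/(1 + 3*T))
a(b, r) = -1/17 - r (a(b, r) = 1/(1 + 3*(-6)) - r = 1/(1 - 18) - r = 1/(-17) - r = -1/17 - r)
sqrt(((-102 - 134) - 575) + a(47, -9)) - 1474 = sqrt(((-102 - 134) - 575) + (-1/17 - 1*(-9))) - 1474 = sqrt((-236 - 575) + (-1/17 + 9)) - 1474 = sqrt(-811 + 152/17) - 1474 = sqrt(-13635/17) - 1474 = 3*I*sqrt(25755)/17 - 1474 = -1474 + 3*I*sqrt(25755)/17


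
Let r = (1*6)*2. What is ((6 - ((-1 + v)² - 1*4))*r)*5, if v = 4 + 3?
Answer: -1560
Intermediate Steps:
v = 7
r = 12 (r = 6*2 = 12)
((6 - ((-1 + v)² - 1*4))*r)*5 = ((6 - ((-1 + 7)² - 1*4))*12)*5 = ((6 - (6² - 4))*12)*5 = ((6 - (36 - 4))*12)*5 = ((6 - 1*32)*12)*5 = ((6 - 32)*12)*5 = -26*12*5 = -312*5 = -1560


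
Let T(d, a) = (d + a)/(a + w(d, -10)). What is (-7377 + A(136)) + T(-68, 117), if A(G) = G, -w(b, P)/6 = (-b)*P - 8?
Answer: -30737996/4245 ≈ -7241.0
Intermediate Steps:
w(b, P) = 48 + 6*P*b (w(b, P) = -6*((-b)*P - 8) = -6*(-P*b - 8) = -6*(-8 - P*b) = 48 + 6*P*b)
T(d, a) = (a + d)/(48 + a - 60*d) (T(d, a) = (d + a)/(a + (48 + 6*(-10)*d)) = (a + d)/(a + (48 - 60*d)) = (a + d)/(48 + a - 60*d))
(-7377 + A(136)) + T(-68, 117) = (-7377 + 136) + (117 - 68)/(48 + 117 - 60*(-68)) = -7241 + 49/(48 + 117 + 4080) = -7241 + 49/4245 = -30737996/4245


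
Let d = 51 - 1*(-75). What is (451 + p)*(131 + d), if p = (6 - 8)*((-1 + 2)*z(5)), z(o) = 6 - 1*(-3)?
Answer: 111281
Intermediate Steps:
z(o) = 9 (z(o) = 6 + 3 = 9)
d = 126 (d = 51 + 75 = 126)
p = -18 (p = (6 - 8)*((-1 + 2)*9) = -2*9 = -18)
(451 + p)*(131 + d) = (451 - 18)*(131 + 126) = 433*257 = 111281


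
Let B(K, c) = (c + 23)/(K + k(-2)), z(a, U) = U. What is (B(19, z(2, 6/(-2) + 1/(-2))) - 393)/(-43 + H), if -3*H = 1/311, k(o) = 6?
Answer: 18297063/2006000 ≈ 9.1212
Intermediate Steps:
H = -1/933 (H = -⅓/311 = -⅓*1/311 = -1/933 ≈ -0.0010718)
B(K, c) = (23 + c)/(6 + K) (B(K, c) = (c + 23)/(K + 6) = (23 + c)/(6 + K))
(B(19, z(2, 6/(-2) + 1/(-2))) - 393)/(-43 + H) = ((23 + (6/(-2) + 1/(-2)))/(6 + 19) - 393)/(-43 - 1/933) = ((23 + (6*(-½) + 1*(-½)))/25 - 393)/(-40120/933) = ((23 + (-3 - ½))/25 - 393)*(-933/40120) = ((23 - 7/2)/25 - 393)*(-933/40120) = ((1/25)*(39/2) - 393)*(-933/40120) = (39/50 - 393)*(-933/40120) = -19611/50*(-933/40120) = 18297063/2006000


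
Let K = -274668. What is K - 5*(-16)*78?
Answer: -268428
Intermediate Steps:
K - 5*(-16)*78 = -274668 - 5*(-16)*78 = -274668 + 80*78 = -274668 + 6240 = -268428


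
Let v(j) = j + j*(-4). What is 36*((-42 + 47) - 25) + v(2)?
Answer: -726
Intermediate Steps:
v(j) = -3*j (v(j) = j - 4*j = -3*j)
36*((-42 + 47) - 25) + v(2) = 36*((-42 + 47) - 25) - 3*2 = 36*(5 - 25) - 6 = 36*(-20) - 6 = -720 - 6 = -726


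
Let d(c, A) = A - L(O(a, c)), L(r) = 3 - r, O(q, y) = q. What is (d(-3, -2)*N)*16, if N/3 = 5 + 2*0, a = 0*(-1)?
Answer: -1200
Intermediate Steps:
a = 0
N = 15 (N = 3*(5 + 2*0) = 3*(5 + 0) = 3*5 = 15)
d(c, A) = -3 + A (d(c, A) = A - (3 - 1*0) = A - (3 + 0) = A - 1*3 = A - 3 = -3 + A)
(d(-3, -2)*N)*16 = ((-3 - 2)*15)*16 = -5*15*16 = -75*16 = -1200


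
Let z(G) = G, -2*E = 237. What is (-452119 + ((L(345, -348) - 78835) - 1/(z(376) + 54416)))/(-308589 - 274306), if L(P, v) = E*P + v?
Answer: 6270226625/6387596568 ≈ 0.98163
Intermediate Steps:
E = -237/2 (E = -1/2*237 = -237/2 ≈ -118.50)
L(P, v) = v - 237*P/2 (L(P, v) = -237*P/2 + v = v - 237*P/2)
(-452119 + ((L(345, -348) - 78835) - 1/(z(376) + 54416)))/(-308589 - 274306) = (-452119 + (((-348 - 237/2*345) - 78835) - 1/(376 + 54416)))/(-308589 - 274306) = (-452119 + (((-348 - 81765/2) - 78835) - 1/54792))/(-582895) = (-452119 + ((-82461/2 - 78835) - 1*1/54792))*(-1/582895) = (-452119 + (-240131/2 - 1/54792))*(-1/582895) = (-452119 - 6578628877/54792)*(-1/582895) = -31351133125/54792*(-1/582895) = 6270226625/6387596568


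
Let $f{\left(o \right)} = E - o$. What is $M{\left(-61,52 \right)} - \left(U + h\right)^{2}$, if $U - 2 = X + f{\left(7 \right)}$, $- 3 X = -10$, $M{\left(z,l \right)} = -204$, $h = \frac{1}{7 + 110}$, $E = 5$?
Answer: $- \frac{2945437}{13689} \approx -215.17$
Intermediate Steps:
$h = \frac{1}{117} \approx 0.008547$
$f{\left(o \right)} = 5 - o$
$X = \frac{10}{3}$ ($X = \left(- \frac{1}{3}\right) \left(-10\right) = \frac{10}{3} \approx 3.3333$)
$U = \frac{10}{3}$ ($U = 2 + \left(\frac{10}{3} + \left(5 - 7\right)\right) = 2 + \left(\frac{10}{3} - 2\right) = 2 + \frac{4}{3} = \frac{10}{3} \approx 3.3333$)
$M{\left(-61,52 \right)} - \left(U + h\right)^{2} = -204 - \left(\frac{10}{3} + \frac{1}{117}\right)^{2} = -204 - \left(\frac{391}{117}\right)^{2} = -204 - \frac{152881}{13689} = - \frac{2945437}{13689}$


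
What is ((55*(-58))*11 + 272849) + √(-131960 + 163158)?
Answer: 237759 + √31198 ≈ 2.3794e+5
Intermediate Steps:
((55*(-58))*11 + 272849) + √(-131960 + 163158) = (-3190*11 + 272849) + √31198 = (-35090 + 272849) + √31198 = 237759 + √31198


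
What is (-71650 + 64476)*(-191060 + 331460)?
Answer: -1007229600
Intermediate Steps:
(-71650 + 64476)*(-191060 + 331460) = -7174*140400 = -1007229600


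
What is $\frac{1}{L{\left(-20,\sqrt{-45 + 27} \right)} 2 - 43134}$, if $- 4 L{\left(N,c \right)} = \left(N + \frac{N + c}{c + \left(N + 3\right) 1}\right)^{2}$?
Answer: $\frac{- 271 i - 102 \sqrt{2}}{4417908 \sqrt{2} + 11737265 i} \approx -2.3089 \cdot 10^{-5} - 4.1624 \cdot 10^{-10} i$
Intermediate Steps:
$L{\left(N,c \right)} = - \frac{\left(N + \frac{N + c}{3 + N + c}\right)^{2}}{4}$ ($L{\left(N,c \right)} = - \frac{\left(N + \frac{N + c}{c + \left(N + 3\right) 1}\right)^{2}}{4} = - \frac{\left(N + \frac{N + c}{c + \left(3 + N\right) 1}\right)^{2}}{4} = - \frac{\left(N + \frac{N + c}{c + \left(3 + N\right)}\right)^{2}}{4} = - \frac{\left(N + \frac{N + c}{3 + N + c}\right)^{2}}{4}$)
$\frac{1}{L{\left(-20,\sqrt{-45 + 27} \right)} 2 - 43134} = \frac{1}{- \frac{\left(\sqrt{-45 + 27} + \left(-20\right)^{2} + 4 \left(-20\right) - 20 \sqrt{-45 + 27}\right)^{2}}{4 \left(3 - 20 + \sqrt{-45 + 27}\right)^{2}} \cdot 2 - 43134} = \frac{1}{- \frac{\left(\sqrt{-18} + 400 - 80 - 20 \sqrt{-18}\right)^{2}}{4 \left(3 - 20 + \sqrt{-18}\right)^{2}} \cdot 2 - 43134} = \frac{1}{- \frac{\left(3 i \sqrt{2} + 400 - 80 - 20 \cdot 3 i \sqrt{2}\right)^{2}}{4 \left(3 - 20 + 3 i \sqrt{2}\right)^{2}} \cdot 2 - 43134} = \frac{1}{- \frac{\left(3 i \sqrt{2} + 400 - 80 - 60 i \sqrt{2}\right)^{2}}{4 \left(-17 + 3 i \sqrt{2}\right)^{2}} \cdot 2 - 43134} = \frac{1}{- \frac{\left(320 - 57 i \sqrt{2}\right)^{2}}{4 \left(-17 + 3 i \sqrt{2}\right)^{2}} \cdot 2 - 43134} = \frac{1}{- \frac{\left(320 - 57 i \sqrt{2}\right)^{2}}{2 \left(-17 + 3 i \sqrt{2}\right)^{2}} - 43134} = \frac{1}{-43134 - \frac{\left(320 - 57 i \sqrt{2}\right)^{2}}{2 \left(-17 + 3 i \sqrt{2}\right)^{2}}}$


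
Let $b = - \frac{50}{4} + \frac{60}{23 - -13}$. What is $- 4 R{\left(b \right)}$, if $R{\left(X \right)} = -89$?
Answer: $356$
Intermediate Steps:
$b = - \frac{65}{6}$ ($b = \left(-50\right) \frac{1}{4} + \frac{60}{23 + 13} = - \frac{25}{2} + \frac{60}{36} = - \frac{25}{2} + 60 \cdot \frac{1}{36} = - \frac{25}{2} + \frac{5}{3} = - \frac{65}{6} \approx -10.833$)
$- 4 R{\left(b \right)} = \left(-4\right) \left(-89\right) = 356$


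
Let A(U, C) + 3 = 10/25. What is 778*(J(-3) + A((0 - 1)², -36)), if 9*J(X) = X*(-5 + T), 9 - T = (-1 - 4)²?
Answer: 17116/5 ≈ 3423.2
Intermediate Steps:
T = -16 (T = 9 - (-1 - 4)² = 9 - 1*(-5)² = 9 - 1*25 = 9 - 25 = -16)
J(X) = -7*X/3 (J(X) = (X*(-5 - 16))/9 = (X*(-21))/9 = (-21*X)/9 = -7*X/3)
A(U, C) = -13/5 (A(U, C) = -3 + 10/25 = -3 + 10*(1/25) = -3 + ⅖ = -13/5)
778*(J(-3) + A((0 - 1)², -36)) = 778*(-7/3*(-3) - 13/5) = 778*(7 - 13/5) = 778*(22/5) = 17116/5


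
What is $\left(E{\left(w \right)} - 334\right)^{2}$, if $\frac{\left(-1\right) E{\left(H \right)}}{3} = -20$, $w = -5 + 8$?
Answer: $75076$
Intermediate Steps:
$w = 3$
$E{\left(H \right)} = 60$ ($E{\left(H \right)} = \left(-3\right) \left(-20\right) = 60$)
$\left(E{\left(w \right)} - 334\right)^{2} = \left(60 - 334\right)^{2} = \left(-274\right)^{2} = 75076$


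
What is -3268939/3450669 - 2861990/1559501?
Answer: -14973693810749/5381321756169 ≈ -2.7825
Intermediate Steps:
-3268939/3450669 - 2861990/1559501 = -14973693810749/5381321756169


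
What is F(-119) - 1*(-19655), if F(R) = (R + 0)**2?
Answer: 33816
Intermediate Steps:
F(R) = R**2
F(-119) - 1*(-19655) = (-119)**2 - 1*(-19655) = 14161 + 19655 = 33816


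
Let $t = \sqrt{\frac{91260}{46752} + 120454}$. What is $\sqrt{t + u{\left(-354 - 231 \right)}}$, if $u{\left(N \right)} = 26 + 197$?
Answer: $\frac{\sqrt{211554748 + 487 \sqrt{457094682886}}}{974} \approx 23.876$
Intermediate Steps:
$u{\left(N \right)} = 223$
$t = \frac{\sqrt{457094682886}}{1948}$ ($t = \sqrt{91260 \cdot \frac{1}{46752} + 120454} = \sqrt{\frac{7605}{3896} + 120454} = \sqrt{\frac{469296389}{3896}} = \frac{\sqrt{457094682886}}{1948} \approx 347.07$)
$\sqrt{t + u{\left(-354 - 231 \right)}} = \sqrt{\frac{\sqrt{457094682886}}{1948} + 223} = \sqrt{223 + \frac{\sqrt{457094682886}}{1948}}$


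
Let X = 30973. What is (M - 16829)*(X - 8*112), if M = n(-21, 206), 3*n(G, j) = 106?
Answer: -1515309337/3 ≈ -5.0510e+8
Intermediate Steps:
n(G, j) = 106/3 (n(G, j) = (1/3)*106 = 106/3)
M = 106/3 ≈ 35.333
(M - 16829)*(X - 8*112) = (106/3 - 16829)*(30973 - 8*112) = -50381*(30973 - 896)/3 = -50381/3*30077 = -1515309337/3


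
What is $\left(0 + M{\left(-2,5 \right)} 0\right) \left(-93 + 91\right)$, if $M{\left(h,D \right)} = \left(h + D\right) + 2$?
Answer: $0$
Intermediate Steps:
$M{\left(h,D \right)} = 2 + D + h$ ($M{\left(h,D \right)} = \left(D + h\right) + 2 = 2 + D + h$)
$\left(0 + M{\left(-2,5 \right)} 0\right) \left(-93 + 91\right) = \left(0 + \left(2 + 5 - 2\right) 0\right) \left(-93 + 91\right) = \left(0 + 5 \cdot 0\right) \left(-2\right) = \left(0 + 0\right) \left(-2\right) = 0 \left(-2\right) = 0$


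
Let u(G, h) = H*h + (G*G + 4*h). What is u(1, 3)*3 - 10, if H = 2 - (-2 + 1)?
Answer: 56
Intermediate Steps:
H = 3 (H = 2 - 1*(-1) = 2 + 1 = 3)
u(G, h) = G**2 + 7*h (u(G, h) = 3*h + (G*G + 4*h) = 3*h + (G**2 + 4*h) = G**2 + 7*h)
u(1, 3)*3 - 10 = (1**2 + 7*3)*3 - 10 = (1 + 21)*3 - 10 = 22*3 - 10 = 66 - 10 = 56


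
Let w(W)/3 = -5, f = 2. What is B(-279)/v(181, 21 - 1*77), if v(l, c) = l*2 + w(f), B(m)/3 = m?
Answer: -837/347 ≈ -2.4121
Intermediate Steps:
w(W) = -15 (w(W) = 3*(-5) = -15)
B(m) = 3*m
v(l, c) = -15 + 2*l (v(l, c) = l*2 - 15 = 2*l - 15 = -15 + 2*l)
B(-279)/v(181, 21 - 1*77) = (3*(-279))/(-15 + 2*181) = -837/(-15 + 362) = -837/347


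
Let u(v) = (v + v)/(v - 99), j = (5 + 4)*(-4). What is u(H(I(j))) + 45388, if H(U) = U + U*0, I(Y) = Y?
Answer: 680828/15 ≈ 45389.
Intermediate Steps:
j = -36 (j = 9*(-4) = -36)
H(U) = U (H(U) = U + 0 = U)
u(v) = 2*v/(-99 + v) (u(v) = (2*v)/(-99 + v) = 2*v/(-99 + v))
u(H(I(j))) + 45388 = 2*(-36)/(-99 - 36) + 45388 = 2*(-36)/(-135) + 45388 = 2*(-36)*(-1/135) + 45388 = 8/15 + 45388 = 680828/15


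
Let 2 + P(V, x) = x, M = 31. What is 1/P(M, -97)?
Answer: -1/99 ≈ -0.010101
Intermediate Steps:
P(V, x) = -2 + x
1/P(M, -97) = 1/(-2 - 97) = 1/(-99) = -1/99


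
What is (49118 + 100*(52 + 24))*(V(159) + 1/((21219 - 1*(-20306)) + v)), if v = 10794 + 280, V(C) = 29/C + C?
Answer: 8389731910398/929249 ≈ 9.0285e+6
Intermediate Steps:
V(C) = C + 29/C
v = 11074
(49118 + 100*(52 + 24))*(V(159) + 1/((21219 - 1*(-20306)) + v)) = (49118 + 100*(52 + 24))*((159 + 29/159) + 1/((21219 - 1*(-20306)) + 11074)) = (49118 + 100*76)*((159 + 29*(1/159)) + 1/((21219 + 20306) + 11074)) = (49118 + 7600)*((159 + 29/159) + 1/(41525 + 11074)) = 56718*(25310/159 + 1/52599) = 56718*(443760283/2787747) = 8389731910398/929249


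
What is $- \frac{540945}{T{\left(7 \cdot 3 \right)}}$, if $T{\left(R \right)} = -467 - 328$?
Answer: $\frac{36063}{53} \approx 680.43$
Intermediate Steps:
$T{\left(R \right)} = -795$ ($T{\left(R \right)} = -467 - 328 = -795$)
$- \frac{540945}{T{\left(7 \cdot 3 \right)}} = - \frac{540945}{-795} = \left(-540945\right) \left(- \frac{1}{795}\right) = \frac{36063}{53}$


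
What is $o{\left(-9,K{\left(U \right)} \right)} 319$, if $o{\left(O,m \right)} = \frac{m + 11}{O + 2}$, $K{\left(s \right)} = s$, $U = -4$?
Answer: $-319$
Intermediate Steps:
$o{\left(O,m \right)} = \frac{11 + m}{2 + O}$
$o{\left(-9,K{\left(U \right)} \right)} 319 = \frac{11 - 4}{2 - 9} \cdot 319 = \frac{1}{-7} \cdot 7 \cdot 319 = \left(- \frac{1}{7}\right) 7 \cdot 319 = \left(-1\right) 319 = -319$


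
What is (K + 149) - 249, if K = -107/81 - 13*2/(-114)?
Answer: -155582/1539 ≈ -101.09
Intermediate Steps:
K = -1682/1539 (K = -107*1/81 - 26*(-1/114) = -107/81 + 13/57 = -1682/1539 ≈ -1.0929)
(K + 149) - 249 = (-1682/1539 + 149) - 249 = 227629/1539 - 249 = -155582/1539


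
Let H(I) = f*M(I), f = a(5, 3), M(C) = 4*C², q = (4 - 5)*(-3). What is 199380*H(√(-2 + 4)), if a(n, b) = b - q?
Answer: 0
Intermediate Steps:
q = 3 (q = -1*(-3) = 3)
a(n, b) = -3 + b (a(n, b) = b - 1*3 = b - 3 = -3 + b)
f = 0 (f = -3 + 3 = 0)
H(I) = 0 (H(I) = 0*(4*I²) = 0)
199380*H(√(-2 + 4)) = 199380*0 = 0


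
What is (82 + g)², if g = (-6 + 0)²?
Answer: 13924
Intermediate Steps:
g = 36 (g = (-6)² = 36)
(82 + g)² = (82 + 36)² = 118² = 13924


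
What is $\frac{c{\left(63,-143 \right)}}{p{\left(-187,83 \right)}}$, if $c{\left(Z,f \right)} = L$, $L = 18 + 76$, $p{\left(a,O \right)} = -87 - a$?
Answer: $\frac{47}{50} \approx 0.94$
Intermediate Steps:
$L = 94$
$c{\left(Z,f \right)} = 94$
$\frac{c{\left(63,-143 \right)}}{p{\left(-187,83 \right)}} = \frac{94}{-87 - -187} = \frac{94}{-87 + 187} = \frac{94}{100} = 94 \cdot \frac{1}{100} = \frac{47}{50}$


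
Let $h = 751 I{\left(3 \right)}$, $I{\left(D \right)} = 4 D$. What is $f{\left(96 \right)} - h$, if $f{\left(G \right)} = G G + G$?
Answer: $300$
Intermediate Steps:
$f{\left(G \right)} = G + G^{2}$ ($f{\left(G \right)} = G^{2} + G = G + G^{2}$)
$h = 9012$ ($h = 751 \cdot 4 \cdot 3 = 751 \cdot 12 = 9012$)
$f{\left(96 \right)} - h = 96 \left(1 + 96\right) - 9012 = 96 \cdot 97 - 9012 = 9312 - 9012 = 300$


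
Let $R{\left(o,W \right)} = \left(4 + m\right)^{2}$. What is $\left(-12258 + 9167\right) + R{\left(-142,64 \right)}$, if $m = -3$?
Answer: $-3090$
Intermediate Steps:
$R{\left(o,W \right)} = 1$ ($R{\left(o,W \right)} = \left(4 - 3\right)^{2} = 1^{2} = 1$)
$\left(-12258 + 9167\right) + R{\left(-142,64 \right)} = \left(-12258 + 9167\right) + 1 = -3091 + 1 = -3090$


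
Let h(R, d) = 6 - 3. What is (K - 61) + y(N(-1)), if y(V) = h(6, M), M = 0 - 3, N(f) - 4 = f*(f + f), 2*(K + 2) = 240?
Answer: 60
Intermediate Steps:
K = 118 (K = -2 + (½)*240 = -2 + 120 = 118)
N(f) = 4 + 2*f² (N(f) = 4 + f*(f + f) = 4 + f*(2*f) = 4 + 2*f²)
M = -3
h(R, d) = 3
y(V) = 3
(K - 61) + y(N(-1)) = (118 - 61) + 3 = 57 + 3 = 60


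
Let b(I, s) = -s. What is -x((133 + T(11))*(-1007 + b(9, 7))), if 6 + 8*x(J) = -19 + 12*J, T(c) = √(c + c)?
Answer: 1618369/8 + 1521*√22 ≈ 2.0943e+5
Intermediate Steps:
T(c) = √2*√c (T(c) = √(2*c) = √2*√c)
x(J) = -25/8 + 3*J/2 (x(J) = -¾ + (-19 + 12*J)/8 = -¾ + (-19/8 + 3*J/2) = -25/8 + 3*J/2)
-x((133 + T(11))*(-1007 + b(9, 7))) = -(-25/8 + 3*((133 + √2*√11)*(-1007 - 1*7))/2) = -(-25/8 + 3*((133 + √22)*(-1007 - 7))/2) = -(-25/8 + 3*((133 + √22)*(-1014))/2) = -(-25/8 + 3*(-134862 - 1014*√22)/2) = -(-25/8 + (-202293 - 1521*√22)) = -(-1618369/8 - 1521*√22) = 1618369/8 + 1521*√22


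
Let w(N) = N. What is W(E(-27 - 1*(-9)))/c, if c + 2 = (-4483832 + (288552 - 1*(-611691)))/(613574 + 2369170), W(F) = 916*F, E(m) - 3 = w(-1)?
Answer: -5464387008/9549077 ≈ -572.24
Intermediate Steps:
E(m) = 2 (E(m) = 3 - 1 = 2)
c = -9549077/2982744 (c = -2 + (-4483832 + (288552 - 1*(-611691)))/(613574 + 2369170) = -2 + (-4483832 + (288552 + 611691))/2982744 = -2 + (-4483832 + 900243)*(1/2982744) = -2 - 3583589*1/2982744 = -2 - 3583589/2982744 = -9549077/2982744 ≈ -3.2014)
W(E(-27 - 1*(-9)))/c = (916*2)/(-9549077/2982744) = 1832*(-2982744/9549077) = -5464387008/9549077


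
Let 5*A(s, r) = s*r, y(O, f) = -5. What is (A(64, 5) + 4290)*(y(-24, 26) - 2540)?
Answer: -11080930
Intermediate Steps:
A(s, r) = r*s/5 (A(s, r) = (s*r)/5 = (r*s)/5 = r*s/5)
(A(64, 5) + 4290)*(y(-24, 26) - 2540) = ((⅕)*5*64 + 4290)*(-5 - 2540) = (64 + 4290)*(-2545) = 4354*(-2545) = -11080930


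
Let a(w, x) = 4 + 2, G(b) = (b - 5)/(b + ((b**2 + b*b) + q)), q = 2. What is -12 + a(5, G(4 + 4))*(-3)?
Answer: -30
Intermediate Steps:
G(b) = (-5 + b)/(2 + b + 2*b**2) (G(b) = (b - 5)/(b + ((b**2 + b*b) + 2)) = (-5 + b)/(b + ((b**2 + b**2) + 2)) = (-5 + b)/(b + (2*b**2 + 2)) = (-5 + b)/(b + (2 + 2*b**2)) = (-5 + b)/(2 + b + 2*b**2))
a(w, x) = 6
-12 + a(5, G(4 + 4))*(-3) = -12 + 6*(-3) = -12 - 18 = -30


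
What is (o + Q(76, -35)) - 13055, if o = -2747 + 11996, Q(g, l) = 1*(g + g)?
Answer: -3654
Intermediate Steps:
Q(g, l) = 2*g (Q(g, l) = 1*(2*g) = 2*g)
o = 9249
(o + Q(76, -35)) - 13055 = (9249 + 2*76) - 13055 = (9249 + 152) - 13055 = 9401 - 13055 = -3654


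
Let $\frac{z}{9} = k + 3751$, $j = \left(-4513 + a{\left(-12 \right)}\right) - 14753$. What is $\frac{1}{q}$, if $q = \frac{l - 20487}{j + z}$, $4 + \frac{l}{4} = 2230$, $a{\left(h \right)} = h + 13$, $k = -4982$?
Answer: $\frac{30344}{11583} \approx 2.6197$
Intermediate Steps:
$a{\left(h \right)} = 13 + h$
$j = -19265$ ($j = \left(-4513 + \left(13 - 12\right)\right) - 14753 = \left(-4513 + 1\right) - 14753 = -4512 - 14753 = -19265$)
$l = 8904$ ($l = -16 + 4 \cdot 2230 = -16 + 8920 = 8904$)
$z = -11079$ ($z = 9 \left(-4982 + 3751\right) = 9 \left(-1231\right) = -11079$)
$q = \frac{11583}{30344}$ ($q = \frac{8904 - 20487}{-19265 - 11079} = - \frac{11583}{-30344} = \left(-11583\right) \left(- \frac{1}{30344}\right) = \frac{11583}{30344} \approx 0.38172$)
$\frac{1}{q} = \frac{1}{\frac{11583}{30344}} = \frac{30344}{11583}$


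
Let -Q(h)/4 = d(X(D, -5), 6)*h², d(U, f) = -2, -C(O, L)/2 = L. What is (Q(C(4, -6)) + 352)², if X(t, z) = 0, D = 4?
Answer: 2262016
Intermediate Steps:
C(O, L) = -2*L
Q(h) = 8*h² (Q(h) = -(-8)*h² = 8*h²)
(Q(C(4, -6)) + 352)² = (8*(-2*(-6))² + 352)² = (8*12² + 352)² = (8*144 + 352)² = (1152 + 352)² = 1504² = 2262016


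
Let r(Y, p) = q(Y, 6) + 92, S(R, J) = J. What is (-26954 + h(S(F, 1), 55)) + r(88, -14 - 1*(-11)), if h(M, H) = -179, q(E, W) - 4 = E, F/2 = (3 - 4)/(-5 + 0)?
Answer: -26949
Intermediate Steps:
F = ⅖ (F = 2*((3 - 4)/(-5 + 0)) = 2*(-1/(-5)) = 2*(-1*(-⅕)) = 2*(⅕) = ⅖ ≈ 0.40000)
q(E, W) = 4 + E
r(Y, p) = 96 + Y (r(Y, p) = (4 + Y) + 92 = 96 + Y)
(-26954 + h(S(F, 1), 55)) + r(88, -14 - 1*(-11)) = (-26954 - 179) + (96 + 88) = -27133 + 184 = -26949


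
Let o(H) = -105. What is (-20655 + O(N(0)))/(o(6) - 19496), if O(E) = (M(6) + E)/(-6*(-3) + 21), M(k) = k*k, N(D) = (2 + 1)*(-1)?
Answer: 268504/254813 ≈ 1.0537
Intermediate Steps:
N(D) = -3 (N(D) = 3*(-1) = -3)
M(k) = k**2
O(E) = 12/13 + E/39 (O(E) = (6**2 + E)/(-6*(-3) + 21) = (36 + E)/(18 + 21) = (36 + E)/39 = (36 + E)*(1/39) = 12/13 + E/39)
(-20655 + O(N(0)))/(o(6) - 19496) = (-20655 + (12/13 + (1/39)*(-3)))/(-105 - 19496) = (-20655 + (12/13 - 1/13))/(-19601) = (-20655 + 11/13)*(-1/19601) = -268504/13*(-1/19601) = 268504/254813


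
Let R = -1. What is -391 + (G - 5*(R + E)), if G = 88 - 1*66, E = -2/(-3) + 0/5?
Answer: -1102/3 ≈ -367.33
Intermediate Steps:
E = ⅔ (E = -2*(-⅓) + 0*(⅕) = ⅔ + 0 = ⅔ ≈ 0.66667)
G = 22 (G = 88 - 66 = 22)
-391 + (G - 5*(R + E)) = -391 + (22 - 5*(-1 + ⅔)) = -391 + (22 - 5*(-⅓)) = -391 + (22 + 5/3) = -391 + 71/3 = -1102/3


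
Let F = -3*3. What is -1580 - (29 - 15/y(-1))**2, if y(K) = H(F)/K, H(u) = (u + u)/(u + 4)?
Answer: -96481/36 ≈ -2680.0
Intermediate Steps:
F = -9
H(u) = 2*u/(4 + u) (H(u) = (2*u)/(4 + u) = 2*u/(4 + u))
y(K) = 18/(5*K) (y(K) = (2*(-9)/(4 - 9))/K = (2*(-9)/(-5))/K = (2*(-9)*(-1/5))/K = 18/(5*K))
-1580 - (29 - 15/y(-1))**2 = -1580 - (29 - 15/((18/5)/(-1)))**2 = -1580 - (29 - 15/((18/5)*(-1)))**2 = -1580 - (29 - 15/(-18/5))**2 = -1580 - (29 - 15*(-5/18))**2 = -1580 - (29 + 25/6)**2 = -1580 - (199/6)**2 = -1580 - 1*39601/36 = -1580 - 39601/36 = -96481/36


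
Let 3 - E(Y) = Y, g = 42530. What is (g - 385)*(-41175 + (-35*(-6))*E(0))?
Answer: -1708769025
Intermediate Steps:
E(Y) = 3 - Y
(g - 385)*(-41175 + (-35*(-6))*E(0)) = (42530 - 385)*(-41175 + (-35*(-6))*(3 - 1*0)) = 42145*(-41175 + 210*(3 + 0)) = 42145*(-41175 + 210*3) = 42145*(-41175 + 630) = 42145*(-40545) = -1708769025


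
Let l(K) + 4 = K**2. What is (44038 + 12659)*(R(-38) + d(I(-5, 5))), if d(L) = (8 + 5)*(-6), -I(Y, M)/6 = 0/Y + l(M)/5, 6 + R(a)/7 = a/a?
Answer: -6406761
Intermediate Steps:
R(a) = -35 (R(a) = -42 + 7*(a/a) = -42 + 7*1 = -42 + 7 = -35)
l(K) = -4 + K**2
I(Y, M) = 24/5 - 6*M**2/5 (I(Y, M) = -6*(0/Y + (-4 + M**2)/5) = -6*(0 + (-4 + M**2)*(1/5)) = -6*(0 + (-4/5 + M**2/5)) = -6*(-4/5 + M**2/5) = 24/5 - 6*M**2/5)
d(L) = -78 (d(L) = 13*(-6) = -78)
(44038 + 12659)*(R(-38) + d(I(-5, 5))) = (44038 + 12659)*(-35 - 78) = 56697*(-113) = -6406761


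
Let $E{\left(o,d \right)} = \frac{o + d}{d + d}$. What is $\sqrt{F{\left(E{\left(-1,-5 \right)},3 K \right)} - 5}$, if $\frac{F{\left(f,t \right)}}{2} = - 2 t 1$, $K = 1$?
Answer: $i \sqrt{17} \approx 4.1231 i$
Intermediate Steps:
$E{\left(o,d \right)} = \frac{d + o}{2 d}$
$F{\left(f,t \right)} = - 4 t$ ($F{\left(f,t \right)} = 2 - 2 t 1 = 2 \left(- 2 t\right) = - 4 t$)
$\sqrt{F{\left(E{\left(-1,-5 \right)},3 K \right)} - 5} = \sqrt{- 4 \cdot 3 \cdot 1 - 5} = \sqrt{\left(-4\right) 3 - 5} = \sqrt{-12 - 5} = \sqrt{-17} = i \sqrt{17}$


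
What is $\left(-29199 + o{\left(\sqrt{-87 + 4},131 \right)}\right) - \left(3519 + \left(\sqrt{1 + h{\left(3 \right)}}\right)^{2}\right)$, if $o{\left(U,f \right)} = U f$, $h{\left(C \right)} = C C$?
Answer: $-32728 + 131 i \sqrt{83} \approx -32728.0 + 1193.5 i$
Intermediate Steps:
$h{\left(C \right)} = C^{2}$
$\left(-29199 + o{\left(\sqrt{-87 + 4},131 \right)}\right) - \left(3519 + \left(\sqrt{1 + h{\left(3 \right)}}\right)^{2}\right) = \left(-29199 + \sqrt{-87 + 4} \cdot 131\right) - \left(3519 + \left(\sqrt{1 + 3^{2}}\right)^{2}\right) = \left(-29199 + \sqrt{-83} \cdot 131\right) - \left(3519 + \left(\sqrt{1 + 9}\right)^{2}\right) = \left(-29199 + i \sqrt{83} \cdot 131\right) - \left(3519 + \left(\sqrt{10}\right)^{2}\right) = \left(-29199 + 131 i \sqrt{83}\right) - 3529 = -32728 + 131 i \sqrt{83}$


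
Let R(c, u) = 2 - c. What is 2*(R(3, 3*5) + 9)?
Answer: 16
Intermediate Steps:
2*(R(3, 3*5) + 9) = 2*((2 - 1*3) + 9) = 2*((2 - 3) + 9) = 2*(-1 + 9) = 2*8 = 16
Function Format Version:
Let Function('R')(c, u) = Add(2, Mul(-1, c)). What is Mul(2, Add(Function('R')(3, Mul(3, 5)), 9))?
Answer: 16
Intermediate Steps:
Mul(2, Add(Function('R')(3, Mul(3, 5)), 9)) = Mul(2, Add(Add(2, Mul(-1, 3)), 9)) = Mul(2, Add(Add(2, -3), 9)) = Mul(2, Add(-1, 9)) = Mul(2, 8) = 16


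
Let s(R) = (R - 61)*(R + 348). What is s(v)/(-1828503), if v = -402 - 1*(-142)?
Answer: 9416/609501 ≈ 0.015449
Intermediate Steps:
v = -260 (v = -402 + 142 = -260)
s(R) = (-61 + R)*(348 + R)
s(v)/(-1828503) = (-21228 + (-260)² + 287*(-260))/(-1828503) = (-21228 + 67600 - 74620)*(-1/1828503) = -28248*(-1/1828503) = 9416/609501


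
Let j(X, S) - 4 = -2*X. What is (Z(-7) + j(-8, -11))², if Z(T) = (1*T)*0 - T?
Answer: 729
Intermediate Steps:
j(X, S) = 4 - 2*X
Z(T) = -T (Z(T) = T*0 - T = 0 - T = -T)
(Z(-7) + j(-8, -11))² = (-1*(-7) + (4 - 2*(-8)))² = (7 + (4 + 16))² = (7 + 20)² = 27² = 729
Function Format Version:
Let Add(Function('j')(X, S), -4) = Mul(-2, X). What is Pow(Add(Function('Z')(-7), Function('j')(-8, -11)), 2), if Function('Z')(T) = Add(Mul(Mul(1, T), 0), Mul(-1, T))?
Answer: 729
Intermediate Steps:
Function('j')(X, S) = Add(4, Mul(-2, X))
Function('Z')(T) = Mul(-1, T) (Function('Z')(T) = Add(Mul(T, 0), Mul(-1, T)) = Add(0, Mul(-1, T)) = Mul(-1, T))
Pow(Add(Function('Z')(-7), Function('j')(-8, -11)), 2) = Pow(Add(Mul(-1, -7), Add(4, Mul(-2, -8))), 2) = Pow(Add(7, Add(4, 16)), 2) = Pow(Add(7, 20), 2) = Pow(27, 2) = 729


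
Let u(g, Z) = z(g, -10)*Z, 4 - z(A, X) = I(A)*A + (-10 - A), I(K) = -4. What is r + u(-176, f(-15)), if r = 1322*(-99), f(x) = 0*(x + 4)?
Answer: -130878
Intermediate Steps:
z(A, X) = 14 + 5*A (z(A, X) = 4 - (-4*A + (-10 - A)) = 4 - (-10 - 5*A) = 4 + (10 + 5*A) = 14 + 5*A)
f(x) = 0 (f(x) = 0*(4 + x) = 0)
u(g, Z) = Z*(14 + 5*g) (u(g, Z) = (14 + 5*g)*Z = Z*(14 + 5*g))
r = -130878
r + u(-176, f(-15)) = -130878 + 0*(14 + 5*(-176)) = -130878 + 0*(14 - 880) = -130878 + 0*(-866) = -130878 + 0 = -130878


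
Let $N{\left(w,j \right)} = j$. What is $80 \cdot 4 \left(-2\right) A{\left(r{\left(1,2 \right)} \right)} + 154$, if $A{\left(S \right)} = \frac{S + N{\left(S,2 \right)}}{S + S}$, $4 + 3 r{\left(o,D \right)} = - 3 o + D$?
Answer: $218$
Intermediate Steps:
$r{\left(o,D \right)} = - \frac{4}{3} - o + \frac{D}{3}$ ($r{\left(o,D \right)} = - \frac{4}{3} + \frac{- 3 o + D}{3} = - \frac{4}{3} + \frac{D - 3 o}{3} = - \frac{4}{3} + \left(- o + \frac{D}{3}\right) = - \frac{4}{3} - o + \frac{D}{3}$)
$A{\left(S \right)} = \frac{2 + S}{2 S}$ ($A{\left(S \right)} = \frac{S + 2}{S + S} = \frac{2 + S}{2 S}$)
$80 \cdot 4 \left(-2\right) A{\left(r{\left(1,2 \right)} \right)} + 154 = 80 \cdot 4 \left(-2\right) \frac{2 - \frac{5}{3}}{2 \left(- \frac{4}{3} - 1 + \frac{1}{3} \cdot 2\right)} + 154 = 80 \left(- 8 \frac{2 - \frac{5}{3}}{2 \left(- \frac{4}{3} - 1 + \frac{2}{3}\right)}\right) + 154 = 80 \left(- 8 \frac{2 - \frac{5}{3}}{2 \left(- \frac{5}{3}\right)}\right) + 154 = 80 \left(- 8 \cdot \frac{1}{2} \left(- \frac{3}{5}\right) \frac{1}{3}\right) + 154 = 80 \left(\left(-8\right) \left(- \frac{1}{10}\right)\right) + 154 = 80 \cdot \frac{4}{5} + 154 = 64 + 154 = 218$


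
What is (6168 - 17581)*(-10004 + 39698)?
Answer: -338897622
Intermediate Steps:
(6168 - 17581)*(-10004 + 39698) = -11413*29694 = -338897622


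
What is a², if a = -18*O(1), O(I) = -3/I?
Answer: 2916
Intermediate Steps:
a = 54 (a = -(-54)/1 = -(-54) = -18*(-3) = 54)
a² = 54² = 2916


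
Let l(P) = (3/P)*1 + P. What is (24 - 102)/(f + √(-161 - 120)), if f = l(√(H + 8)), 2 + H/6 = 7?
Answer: -2964/(41*√38 + 38*I*√281) ≈ -1.5951 + 4.0202*I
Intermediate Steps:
H = 30 (H = -12 + 6*7 = -12 + 42 = 30)
l(P) = P + 3/P (l(P) = 3/P + P = P + 3/P)
f = 41*√38/38 (f = √(30 + 8) + 3/(√(30 + 8)) = √38 + 3/(√38) = √38 + 3*(√38/38) = √38 + 3*√38/38 = 41*√38/38 ≈ 6.6511)
(24 - 102)/(f + √(-161 - 120)) = (24 - 102)/(41*√38/38 + √(-161 - 120)) = -78/(41*√38/38 + √(-281)) = -78/(41*√38/38 + I*√281)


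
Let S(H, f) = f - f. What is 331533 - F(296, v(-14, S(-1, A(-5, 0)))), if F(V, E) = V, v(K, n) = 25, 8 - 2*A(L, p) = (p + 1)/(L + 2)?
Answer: 331237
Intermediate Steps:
A(L, p) = 4 - (1 + p)/(2*(2 + L)) (A(L, p) = 4 - (p + 1)/(2*(L + 2)) = 4 - (1 + p)/(2*(2 + L)))
S(H, f) = 0
331533 - F(296, v(-14, S(-1, A(-5, 0)))) = 331533 - 1*296 = 331533 - 296 = 331237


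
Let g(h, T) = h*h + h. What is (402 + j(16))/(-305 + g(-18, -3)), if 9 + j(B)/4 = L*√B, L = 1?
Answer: 382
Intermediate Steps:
g(h, T) = h + h² (g(h, T) = h² + h = h + h²)
j(B) = -36 + 4*√B (j(B) = -36 + 4*(1*√B) = -36 + 4*√B)
(402 + j(16))/(-305 + g(-18, -3)) = (402 + (-36 + 4*√16))/(-305 - 18*(1 - 18)) = (402 + (-36 + 4*4))/(-305 - 18*(-17)) = (402 + (-36 + 16))/(-305 + 306) = (402 - 20)/1 = 382*1 = 382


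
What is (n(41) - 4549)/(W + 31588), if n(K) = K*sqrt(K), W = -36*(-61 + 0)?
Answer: -4549/33784 + sqrt(41)/824 ≈ -0.12688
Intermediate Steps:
W = 2196 (W = -36*(-61) = 2196)
n(K) = K**(3/2)
(n(41) - 4549)/(W + 31588) = (41**(3/2) - 4549)/(2196 + 31588) = (41*sqrt(41) - 4549)/33784 = (-4549 + 41*sqrt(41))*(1/33784) = -4549/33784 + sqrt(41)/824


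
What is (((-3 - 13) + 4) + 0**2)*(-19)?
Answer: 228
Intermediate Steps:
(((-3 - 13) + 4) + 0**2)*(-19) = ((-16 + 4) + 0)*(-19) = (-12 + 0)*(-19) = -12*(-19) = 228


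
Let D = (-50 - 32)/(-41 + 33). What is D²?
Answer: 1681/16 ≈ 105.06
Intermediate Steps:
D = 41/4 (D = -82/(-8) = -82*(-⅛) = 41/4 ≈ 10.250)
D² = (41/4)² = 1681/16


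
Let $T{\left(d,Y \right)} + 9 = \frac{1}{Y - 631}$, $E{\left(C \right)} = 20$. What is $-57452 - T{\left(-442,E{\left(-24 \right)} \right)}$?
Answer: $- \frac{35097672}{611} \approx -57443.0$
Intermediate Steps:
$T{\left(d,Y \right)} = -9 + \frac{1}{-631 + Y}$ ($T{\left(d,Y \right)} = -9 + \frac{1}{Y - 631} = -9 + \frac{1}{-631 + Y}$)
$-57452 - T{\left(-442,E{\left(-24 \right)} \right)} = -57452 - \frac{5680 - 180}{-631 + 20} = -57452 - \frac{5680 - 180}{-611} = -57452 - \left(- \frac{1}{611}\right) 5500 = -57452 - - \frac{5500}{611} = -57452 + \frac{5500}{611} = - \frac{35097672}{611}$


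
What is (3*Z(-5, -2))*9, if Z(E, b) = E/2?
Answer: -135/2 ≈ -67.500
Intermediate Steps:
Z(E, b) = E/2 (Z(E, b) = E*(½) = E/2)
(3*Z(-5, -2))*9 = (3*((½)*(-5)))*9 = (3*(-5/2))*9 = -15/2*9 = -135/2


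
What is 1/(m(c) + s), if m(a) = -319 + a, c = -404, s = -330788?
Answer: -1/331511 ≈ -3.0165e-6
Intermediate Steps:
1/(m(c) + s) = 1/((-319 - 404) - 330788) = 1/(-723 - 330788) = 1/(-331511) = -1/331511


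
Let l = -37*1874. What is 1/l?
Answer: -1/69338 ≈ -1.4422e-5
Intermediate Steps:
l = -69338
1/l = 1/(-69338) = -1/69338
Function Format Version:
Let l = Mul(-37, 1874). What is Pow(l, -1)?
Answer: Rational(-1, 69338) ≈ -1.4422e-5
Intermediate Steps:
l = -69338
Pow(l, -1) = Pow(-69338, -1) = Rational(-1, 69338)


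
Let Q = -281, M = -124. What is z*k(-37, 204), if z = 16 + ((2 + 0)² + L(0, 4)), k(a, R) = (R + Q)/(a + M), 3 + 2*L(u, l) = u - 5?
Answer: 176/23 ≈ 7.6522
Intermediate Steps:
L(u, l) = -4 + u/2 (L(u, l) = -3/2 + (u - 5)/2 = -3/2 + (-5 + u)/2 = -3/2 + (-5/2 + u/2) = -4 + u/2)
k(a, R) = (-281 + R)/(-124 + a) (k(a, R) = (R - 281)/(a - 124) = (-281 + R)/(-124 + a))
z = 16 (z = 16 + ((2 + 0)² + (-4 + (½)*0)) = 16 + (2² + (-4 + 0)) = 16 + (4 - 4) = 16 + 0 = 16)
z*k(-37, 204) = 16*((-281 + 204)/(-124 - 37)) = 16*(-77/(-161)) = 16*(-1/161*(-77)) = 16*(11/23) = 176/23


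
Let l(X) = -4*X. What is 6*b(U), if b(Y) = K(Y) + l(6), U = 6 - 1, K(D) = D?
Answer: -114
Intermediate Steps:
U = 5
b(Y) = -24 + Y (b(Y) = Y - 4*6 = Y - 24 = -24 + Y)
6*b(U) = 6*(-24 + 5) = 6*(-19) = -114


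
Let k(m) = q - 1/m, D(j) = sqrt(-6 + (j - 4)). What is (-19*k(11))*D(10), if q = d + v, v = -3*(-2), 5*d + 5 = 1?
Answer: 0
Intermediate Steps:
d = -4/5 (d = -1 + (1/5)*1 = -1 + 1/5 = -4/5 ≈ -0.80000)
v = 6
q = 26/5 (q = -4/5 + 6 = 26/5 ≈ 5.2000)
D(j) = sqrt(-10 + j) (D(j) = sqrt(-6 + (-4 + j)) = sqrt(-10 + j))
k(m) = 26/5 - 1/m
(-19*k(11))*D(10) = (-19*(26/5 - 1/11))*sqrt(-10 + 10) = (-19*(26/5 - 1*1/11))*sqrt(0) = -19*(26/5 - 1/11)*0 = -19*281/55*0 = -5339/55*0 = 0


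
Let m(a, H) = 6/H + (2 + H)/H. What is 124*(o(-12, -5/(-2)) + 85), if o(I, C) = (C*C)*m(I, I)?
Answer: 32395/3 ≈ 10798.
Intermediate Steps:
m(a, H) = 6/H + (2 + H)/H
o(I, C) = C**2*(8 + I)/I (o(I, C) = (C*C)*((8 + I)/I) = C**2*((8 + I)/I) = C**2*(8 + I)/I)
124*(o(-12, -5/(-2)) + 85) = 124*((-5/(-2))**2*(8 - 12)/(-12) + 85) = 124*((-5*(-1/2))**2*(-1/12)*(-4) + 85) = 124*((5/2)**2*(-1/12)*(-4) + 85) = 124*((25/4)*(-1/12)*(-4) + 85) = 124*(25/12 + 85) = 124*(1045/12) = 32395/3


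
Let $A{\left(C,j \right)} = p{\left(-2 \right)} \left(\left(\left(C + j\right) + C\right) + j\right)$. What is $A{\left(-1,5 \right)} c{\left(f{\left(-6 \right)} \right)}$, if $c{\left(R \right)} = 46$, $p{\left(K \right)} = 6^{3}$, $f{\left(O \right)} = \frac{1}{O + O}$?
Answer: $79488$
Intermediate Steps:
$f{\left(O \right)} = \frac{1}{2 O}$
$p{\left(K \right)} = 216$
$A{\left(C,j \right)} = 432 C + 432 j$ ($A{\left(C,j \right)} = 216 \left(\left(\left(C + j\right) + C\right) + j\right) = 216 \left(\left(j + 2 C\right) + j\right) = 216 \left(2 C + 2 j\right) = 432 C + 432 j$)
$A{\left(-1,5 \right)} c{\left(f{\left(-6 \right)} \right)} = \left(432 \left(-1\right) + 432 \cdot 5\right) 46 = \left(-432 + 2160\right) 46 = 1728 \cdot 46 = 79488$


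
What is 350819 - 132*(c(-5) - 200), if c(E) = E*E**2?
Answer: 393719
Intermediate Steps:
c(E) = E**3
350819 - 132*(c(-5) - 200) = 350819 - 132*((-5)**3 - 200) = 350819 - 132*(-125 - 200) = 350819 - 132*(-325) = 350819 + 42900 = 393719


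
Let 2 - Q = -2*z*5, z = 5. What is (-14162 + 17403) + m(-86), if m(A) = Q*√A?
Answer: 3241 + 52*I*√86 ≈ 3241.0 + 482.23*I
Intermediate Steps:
Q = 52 (Q = 2 - (-2*5)*5 = 2 - (-10)*5 = 2 - 1*(-50) = 2 + 50 = 52)
m(A) = 52*√A
(-14162 + 17403) + m(-86) = (-14162 + 17403) + 52*√(-86) = 3241 + 52*(I*√86) = 3241 + 52*I*√86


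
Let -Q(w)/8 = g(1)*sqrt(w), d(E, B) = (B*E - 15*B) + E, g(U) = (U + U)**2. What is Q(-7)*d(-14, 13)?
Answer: 12512*I*sqrt(7) ≈ 33104.0*I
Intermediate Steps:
g(U) = 4*U**2 (g(U) = (2*U)**2 = 4*U**2)
d(E, B) = E - 15*B + B*E (d(E, B) = (-15*B + B*E) + E = E - 15*B + B*E)
Q(w) = -32*sqrt(w) (Q(w) = -8*4*1**2*sqrt(w) = -8*4*1*sqrt(w) = -32*sqrt(w))
Q(-7)*d(-14, 13) = (-32*I*sqrt(7))*(-14 - 15*13 + 13*(-14)) = (-32*I*sqrt(7))*(-14 - 195 - 182) = -32*I*sqrt(7)*(-391) = 12512*I*sqrt(7)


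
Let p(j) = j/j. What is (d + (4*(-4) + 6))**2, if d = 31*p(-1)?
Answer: 441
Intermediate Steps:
p(j) = 1
d = 31 (d = 31*1 = 31)
(d + (4*(-4) + 6))**2 = (31 + (4*(-4) + 6))**2 = (31 + (-16 + 6))**2 = (31 - 10)**2 = 21**2 = 441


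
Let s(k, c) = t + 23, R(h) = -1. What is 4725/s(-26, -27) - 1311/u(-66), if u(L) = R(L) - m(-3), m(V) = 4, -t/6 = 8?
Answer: 366/5 ≈ 73.200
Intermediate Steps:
t = -48 (t = -6*8 = -48)
u(L) = -5 (u(L) = -1 - 1*4 = -1 - 4 = -5)
s(k, c) = -25 (s(k, c) = -48 + 23 = -25)
4725/s(-26, -27) - 1311/u(-66) = 4725/(-25) - 1311/(-5) = 4725*(-1/25) - 1311*(-⅕) = -189 + 1311/5 = 366/5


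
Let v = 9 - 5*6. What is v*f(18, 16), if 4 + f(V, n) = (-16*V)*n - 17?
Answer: 97209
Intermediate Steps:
f(V, n) = -21 - 16*V*n (f(V, n) = -4 + ((-16*V)*n - 17) = -4 + (-16*V*n - 17) = -4 + (-17 - 16*V*n) = -21 - 16*V*n)
v = -21 (v = 9 - 5*6 = 9 - 30 = -21)
v*f(18, 16) = -21*(-21 - 16*18*16) = -21*(-21 - 4608) = -21*(-4629) = 97209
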